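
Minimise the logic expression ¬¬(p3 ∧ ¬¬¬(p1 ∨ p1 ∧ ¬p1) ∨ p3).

¬¬(p3 ∧ ¬¬¬(p1 ∨ p1 ∧ ¬p1) ∨ p3)
= ¬¬(p3 ∧ ¬(p1 ∨ p1 ∧ ¬p1) ∨ p3)
= ¬¬(p3 ∧ ¬p1 ∨ p3)
= ¬¬p3
= p3

p3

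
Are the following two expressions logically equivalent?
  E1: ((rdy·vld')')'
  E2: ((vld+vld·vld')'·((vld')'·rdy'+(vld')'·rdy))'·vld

E1: ((rdy·vld')')'
    = rdy·vld'   — double negation
E2: ((vld+vld·vld')'·((vld')'·rdy'+(vld')'·rdy))'·vld
    = ((vld+vld·vld')'·(vld')')'·vld   — distribution
    = (vld+vld·vld'+vld')·vld   — De Morgan
    = (vld+vld')·vld   — complement / identity
    = vld   — complement / identity
These differ: at rdy=1, vld=1, E1 = 0 but E2 = 1.

No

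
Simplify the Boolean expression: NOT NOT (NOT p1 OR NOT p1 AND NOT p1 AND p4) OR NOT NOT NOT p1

NOT p1

NOT NOT (NOT p1 OR NOT p1 AND NOT p1 AND p4) OR NOT NOT NOT p1
= NOT NOT (NOT p1 OR NOT p1 AND p4) OR NOT NOT NOT p1   [idempotence]
= NOT NOT NOT p1 OR NOT NOT NOT p1   [absorption]
= NOT p1 OR NOT NOT NOT p1   [double negation]
= NOT p1 OR NOT p1   [double negation]
= NOT p1   [idempotence]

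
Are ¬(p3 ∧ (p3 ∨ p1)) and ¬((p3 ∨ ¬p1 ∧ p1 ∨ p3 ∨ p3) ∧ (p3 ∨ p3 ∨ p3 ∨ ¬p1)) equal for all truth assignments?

E1: ¬(p3 ∧ (p3 ∨ p1))
    = ¬p3   (absorption)
E2: ¬((p3 ∨ ¬p1 ∧ p1 ∨ p3 ∨ p3) ∧ (p3 ∨ p3 ∨ p3 ∨ ¬p1))
    = ¬((p3 ∨ p3 ∨ p3) ∧ (p3 ∨ p3 ∨ p3 ∨ ¬p1))   (complement / identity)
    = ¬(p3 ∨ p3 ∨ p3)   (absorption)
    = ¬(p3 ∨ p3)   (idempotence)
    = ¬p3   (idempotence)
Both reduce to ¬p3, so they are equivalent.

Yes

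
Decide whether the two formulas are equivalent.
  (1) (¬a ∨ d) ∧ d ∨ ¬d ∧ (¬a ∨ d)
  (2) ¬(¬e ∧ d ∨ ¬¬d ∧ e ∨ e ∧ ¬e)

E1: (¬a ∨ d) ∧ d ∨ ¬d ∧ (¬a ∨ d)
    = ¬a ∨ d   (distribution)
E2: ¬(¬e ∧ d ∨ ¬¬d ∧ e ∨ e ∧ ¬e)
    = ¬(¬e ∧ d ∨ ¬¬d ∧ e)   (complement / identity)
    = ¬(¬e ∧ d ∨ d ∧ e)   (double negation)
    = ¬d   (distribution)
These differ: at a=1, d=1, e=0, E1 = 1 but E2 = 0.

No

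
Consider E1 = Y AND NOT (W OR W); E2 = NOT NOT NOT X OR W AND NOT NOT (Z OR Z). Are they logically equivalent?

No

E1: Y AND NOT (W OR W)
    = Y AND NOT W   — idempotence
E2: NOT NOT NOT X OR W AND NOT NOT (Z OR Z)
    = NOT NOT NOT X OR W AND (Z OR Z)   — double negation
    = NOT X OR W AND (Z OR Z)   — double negation
    = NOT X OR W AND Z   — idempotence
These differ: at W=1, X=0, Y=0, Z=1, E1 = 0 but E2 = 1.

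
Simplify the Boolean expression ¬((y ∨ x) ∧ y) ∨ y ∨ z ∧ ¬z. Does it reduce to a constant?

True

¬((y ∨ x) ∧ y) ∨ y ∨ z ∧ ¬z
= ¬y ∨ y ∨ z ∧ ¬z
= ¬y ∨ y
= True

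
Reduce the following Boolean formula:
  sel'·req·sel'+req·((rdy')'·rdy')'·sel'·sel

req·sel'

sel'·req·sel'+req·((rdy')'·rdy')'·sel'·sel
= sel'·req·sel'+req·(rdy'+rdy)·sel'·sel
= sel'·req·sel'+req·sel'·sel
= req·sel'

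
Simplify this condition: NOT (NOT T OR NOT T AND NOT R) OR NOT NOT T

NOT (NOT T OR NOT T AND NOT R) OR NOT NOT T
= NOT NOT T OR NOT NOT T   — absorption
= T OR NOT NOT T   — double negation
= T OR T   — double negation
= T   — idempotence

T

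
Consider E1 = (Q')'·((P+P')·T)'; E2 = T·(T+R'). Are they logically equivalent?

E1: (Q')'·((P+P')·T)'
    = (Q')'·T'   — complement / identity
    = Q·T'   — double negation
E2: T·(T+R')
    = T   — absorption
These differ: at P=0, Q=1, R=0, T=0, E1 = 1 but E2 = 0.

No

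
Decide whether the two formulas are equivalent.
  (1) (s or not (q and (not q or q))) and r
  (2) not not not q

E1: (s or not (q and (not q or q))) and r
    = (s or not q) and r   — complement / identity
E2: not not not q
    = not q   — double negation
These differ: at q=0, r=0, s=1, E1 = 0 but E2 = 1.

No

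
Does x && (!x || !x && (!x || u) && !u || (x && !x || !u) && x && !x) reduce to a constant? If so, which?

x && (!x || !x && (!x || u) && !u || (x && !x || !u) && x && !x)
= x && (!x || !x && (!x || u) && !u || x && !x)   [absorption]
= x && (!x || !x && !u || x && !x)   [absorption]
= x && (!x || x && !x)   [absorption]
= x && !x   [complement / identity]
= false   [complement]

yes, False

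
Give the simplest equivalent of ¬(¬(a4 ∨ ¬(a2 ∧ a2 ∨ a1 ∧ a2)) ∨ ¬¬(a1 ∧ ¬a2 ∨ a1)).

(a4 ∨ ¬a2) ∧ ¬a1

¬(¬(a4 ∨ ¬(a2 ∧ a2 ∨ a1 ∧ a2)) ∨ ¬¬(a1 ∧ ¬a2 ∨ a1))
= (a4 ∨ ¬(a2 ∧ a2 ∨ a1 ∧ a2)) ∧ ¬(a1 ∧ ¬a2 ∨ a1)   [De Morgan]
= (a4 ∨ ¬((a2 ∨ a1) ∧ a2)) ∧ ¬(a1 ∧ ¬a2 ∨ a1)   [distribution]
= (a4 ∨ ¬((a2 ∨ a1) ∧ a2)) ∧ ¬a1   [absorption]
= (a4 ∨ ¬a2) ∧ ¬a1   [absorption]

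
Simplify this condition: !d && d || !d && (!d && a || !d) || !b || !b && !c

!d || !b

!d && d || !d && (!d && a || !d) || !b || !b && !c
= !d && d || !d && !d || !b || !b && !c   (absorption)
= !d || !b || !b && !c   (distribution)
= !d || !b   (absorption)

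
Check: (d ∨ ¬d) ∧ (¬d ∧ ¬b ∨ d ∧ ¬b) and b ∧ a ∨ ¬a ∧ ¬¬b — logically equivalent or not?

E1: (d ∨ ¬d) ∧ (¬d ∧ ¬b ∨ d ∧ ¬b)
    = (d ∨ ¬d) ∧ ¬b   — distribution
    = ¬b   — complement / identity
E2: b ∧ a ∨ ¬a ∧ ¬¬b
    = b ∧ a ∨ ¬a ∧ b   — double negation
    = b   — distribution
These differ: at a=0, b=0, d=0, E1 = 1 but E2 = 0.

No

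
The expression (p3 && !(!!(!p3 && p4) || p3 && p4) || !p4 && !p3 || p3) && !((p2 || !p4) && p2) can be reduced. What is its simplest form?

(p3 && !(!!(!p3 && p4) || p3 && p4) || !p4 && !p3 || p3) && !((p2 || !p4) && p2)
= (p3 && !(!!(!p3 && p4) || p3 && p4) || !p4 && !p3 || p3) && !p2   (absorption)
= (p3 && !(!p3 && p4 || p3 && p4) || !p4 && !p3 || p3) && !p2   (double negation)
= (p3 && !p4 || !p4 && !p3 || p3) && !p2   (distribution)
= (!p4 || p3) && !p2   (distribution)

(!p4 || p3) && !p2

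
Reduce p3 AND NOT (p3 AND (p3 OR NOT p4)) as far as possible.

FALSE

p3 AND NOT (p3 AND (p3 OR NOT p4))
= p3 AND NOT p3   (absorption)
= FALSE   (complement)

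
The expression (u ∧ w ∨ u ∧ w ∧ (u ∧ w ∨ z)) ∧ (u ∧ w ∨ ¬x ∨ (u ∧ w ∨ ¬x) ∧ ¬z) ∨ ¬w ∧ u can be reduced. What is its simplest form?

u

(u ∧ w ∨ u ∧ w ∧ (u ∧ w ∨ z)) ∧ (u ∧ w ∨ ¬x ∨ (u ∧ w ∨ ¬x) ∧ ¬z) ∨ ¬w ∧ u
= (u ∧ w ∨ u ∧ w ∧ (u ∧ w ∨ z)) ∧ (u ∧ w ∨ ¬x) ∨ ¬w ∧ u   — absorption
= (u ∧ w ∨ u ∧ w) ∧ (u ∧ w ∨ ¬x) ∨ ¬w ∧ u   — absorption
= u ∧ w ∧ ¬x ∨ u ∧ w ∨ ¬w ∧ u   — distribution
= u ∧ w ∨ ¬w ∧ u   — absorption
= u   — distribution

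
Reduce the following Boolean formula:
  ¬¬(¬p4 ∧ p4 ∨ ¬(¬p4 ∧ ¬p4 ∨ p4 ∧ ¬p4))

¬¬(¬p4 ∧ p4 ∨ ¬(¬p4 ∧ ¬p4 ∨ p4 ∧ ¬p4))
= ¬¬(¬p4 ∧ p4 ∨ ¬¬p4)   — distribution
= ¬¬¬¬p4   — complement / identity
= ¬¬p4   — double negation
= p4   — double negation

p4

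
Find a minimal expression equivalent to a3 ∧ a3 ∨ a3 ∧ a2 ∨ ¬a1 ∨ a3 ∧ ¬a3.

a3 ∨ ¬a1

a3 ∧ a3 ∨ a3 ∧ a2 ∨ ¬a1 ∨ a3 ∧ ¬a3
= (a3 ∨ a2) ∧ a3 ∨ ¬a1 ∨ a3 ∧ ¬a3   — distribution
= a3 ∨ ¬a1 ∨ a3 ∧ ¬a3   — absorption
= a3 ∨ ¬a1   — complement / identity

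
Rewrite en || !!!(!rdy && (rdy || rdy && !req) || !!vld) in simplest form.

en || !vld

en || !!!(!rdy && (rdy || rdy && !req) || !!vld)
= en || !!!(!rdy && rdy || !!vld)   [absorption]
= en || !(!rdy && rdy || !!vld)   [double negation]
= en || !!!vld   [complement / identity]
= en || !vld   [double negation]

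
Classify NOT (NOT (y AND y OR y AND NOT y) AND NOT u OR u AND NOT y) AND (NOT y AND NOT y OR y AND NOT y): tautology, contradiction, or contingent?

NOT (NOT (y AND y OR y AND NOT y) AND NOT u OR u AND NOT y) AND (NOT y AND NOT y OR y AND NOT y)
= NOT (NOT (y AND y OR y AND NOT y) AND NOT u OR u AND NOT y) AND NOT y   — distribution
= NOT (NOT y AND NOT u OR u AND NOT y) AND NOT y   — distribution
= NOT NOT y AND NOT y   — distribution
= y AND NOT y   — double negation
= FALSE   — complement

contradiction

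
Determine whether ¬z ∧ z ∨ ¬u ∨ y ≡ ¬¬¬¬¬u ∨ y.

E1: ¬z ∧ z ∨ ¬u ∨ y
    = ¬u ∨ y   — complement / identity
E2: ¬¬¬¬¬u ∨ y
    = ¬¬¬u ∨ y   — double negation
    = ¬u ∨ y   — double negation
Both reduce to ¬u ∨ y, so they are equivalent.

Yes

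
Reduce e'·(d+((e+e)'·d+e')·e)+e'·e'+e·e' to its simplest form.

e'

e'·(d+((e+e)'·d+e')·e)+e'·e'+e·e'
= e'·(d+((e+e)'·d+e')·e)+e'   — distribution
= e'·(d+(e'·d+e')·e)+e'   — idempotence
= e'·(d+e'·e)+e'   — absorption
= e'·d+e'   — complement / identity
= e'   — absorption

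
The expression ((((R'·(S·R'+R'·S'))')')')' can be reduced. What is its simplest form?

R'

((((R'·(S·R'+R'·S'))')')')'
= ((((R'·R')')')')'   (distribution)
= ((((R')')')')'   (idempotence)
= ((R')')'   (double negation)
= R'   (double negation)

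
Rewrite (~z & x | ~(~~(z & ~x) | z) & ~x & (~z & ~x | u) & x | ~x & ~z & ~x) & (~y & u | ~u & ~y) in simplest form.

(~z & x | ~(~~(z & ~x) | z) & ~x & (~z & ~x | u) & x | ~x & ~z & ~x) & (~y & u | ~u & ~y)
= (~z & x | ~(z & ~x | z) & ~x & (~z & ~x | u) & x | ~x & ~z & ~x) & (~y & u | ~u & ~y)   — double negation
= (~z & x | ~z & ~x & (~z & ~x | u) & x | ~x & ~z & ~x) & (~y & u | ~u & ~y)   — absorption
= (~z & x | ~z & ~x & x | ~x & ~z & ~x) & (~y & u | ~u & ~y)   — absorption
= (~z & x | ~z & ~x) & (~y & u | ~u & ~y)   — distribution
= ~z & (~y & u | ~u & ~y)   — distribution
= ~z & ~y   — distribution

~z & ~y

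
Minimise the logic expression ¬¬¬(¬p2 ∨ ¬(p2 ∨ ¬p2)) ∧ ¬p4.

¬¬¬(¬p2 ∨ ¬(p2 ∨ ¬p2)) ∧ ¬p4
= ¬¬(p2 ∧ (p2 ∨ ¬p2)) ∧ ¬p4   — De Morgan
= p2 ∧ (p2 ∨ ¬p2) ∧ ¬p4   — double negation
= p2 ∧ ¬p4   — complement / identity

p2 ∧ ¬p4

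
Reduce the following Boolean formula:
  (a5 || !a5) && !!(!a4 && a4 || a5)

(a5 || !a5) && !!(!a4 && a4 || a5)
= !!(!a4 && a4 || a5)   (complement / identity)
= !!a5   (complement / identity)
= a5   (double negation)

a5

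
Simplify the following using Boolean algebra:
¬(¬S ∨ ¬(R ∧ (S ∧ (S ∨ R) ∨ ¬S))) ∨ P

S ∧ R ∨ P

¬(¬S ∨ ¬(R ∧ (S ∧ (S ∨ R) ∨ ¬S))) ∨ P
= ¬(¬S ∨ ¬(R ∧ (S ∨ ¬S))) ∨ P   — absorption
= ¬(¬S ∨ ¬R) ∨ P   — complement / identity
= S ∧ R ∨ P   — De Morgan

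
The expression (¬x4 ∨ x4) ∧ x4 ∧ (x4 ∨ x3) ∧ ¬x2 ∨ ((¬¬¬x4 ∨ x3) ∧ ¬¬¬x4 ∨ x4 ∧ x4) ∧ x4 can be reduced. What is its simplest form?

(¬x4 ∨ x4) ∧ x4 ∧ (x4 ∨ x3) ∧ ¬x2 ∨ ((¬¬¬x4 ∨ x3) ∧ ¬¬¬x4 ∨ x4 ∧ x4) ∧ x4
= (¬x4 ∨ x4) ∧ x4 ∧ (x4 ∨ x3) ∧ ¬x2 ∨ (¬¬¬x4 ∨ x4 ∧ x4) ∧ x4
= (¬x4 ∨ x4) ∧ x4 ∧ (x4 ∨ x3) ∧ ¬x2 ∨ (¬x4 ∨ x4 ∧ x4) ∧ x4
= (¬x4 ∨ x4) ∧ x4 ∧ (x4 ∨ x3) ∧ ¬x2 ∨ (¬x4 ∨ x4) ∧ x4
= (¬x4 ∨ x4) ∧ x4 ∧ ¬x2 ∨ (¬x4 ∨ x4) ∧ x4
= (¬x4 ∨ x4) ∧ x4
= x4

x4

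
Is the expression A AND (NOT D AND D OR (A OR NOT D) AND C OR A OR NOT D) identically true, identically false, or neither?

neither

A AND (NOT D AND D OR (A OR NOT D) AND C OR A OR NOT D)
= A AND (NOT D AND D OR A OR NOT D)   — absorption
= A AND (A OR NOT D)   — complement / identity
= A   — absorption
This depends on A, so it is not a constant.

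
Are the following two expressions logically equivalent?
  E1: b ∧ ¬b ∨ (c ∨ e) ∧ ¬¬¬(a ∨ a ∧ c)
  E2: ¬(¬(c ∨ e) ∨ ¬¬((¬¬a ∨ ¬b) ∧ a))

E1: b ∧ ¬b ∨ (c ∨ e) ∧ ¬¬¬(a ∨ a ∧ c)
    = b ∧ ¬b ∨ (c ∨ e) ∧ ¬¬¬a   — absorption
    = b ∧ ¬b ∨ (c ∨ e) ∧ ¬a   — double negation
    = (c ∨ e) ∧ ¬a   — complement / identity
E2: ¬(¬(c ∨ e) ∨ ¬¬((¬¬a ∨ ¬b) ∧ a))
    = (c ∨ e) ∧ ¬((¬¬a ∨ ¬b) ∧ a)   — De Morgan
    = (c ∨ e) ∧ ¬((a ∨ ¬b) ∧ a)   — double negation
    = (c ∨ e) ∧ ¬a   — absorption
Both reduce to (c ∨ e) ∧ ¬a, so they are equivalent.

Yes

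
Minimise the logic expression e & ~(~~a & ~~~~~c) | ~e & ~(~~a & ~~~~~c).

e & ~(~~a & ~~~~~c) | ~e & ~(~~a & ~~~~~c)
= ~(~~a & ~~~~~c)   — distribution
= ~a | ~~~~c   — De Morgan
= ~a | ~~c   — double negation
= ~a | c   — double negation

~a | c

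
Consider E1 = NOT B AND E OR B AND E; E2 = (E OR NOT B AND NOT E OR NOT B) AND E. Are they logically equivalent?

Yes

E1: NOT B AND E OR B AND E
    = E   [distribution]
E2: (E OR NOT B AND NOT E OR NOT B) AND E
    = (E OR NOT B) AND E   [absorption]
    = E   [absorption]
Both reduce to E, so they are equivalent.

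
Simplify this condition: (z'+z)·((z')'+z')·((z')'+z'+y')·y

y

(z'+z)·((z')'+z')·((z')'+z'+y')·y
= ((z')'+z')·((z')'+z'+y')·y   [complement / identity]
= ((z')'+z')·y   [absorption]
= (z+z')·y   [double negation]
= y   [complement / identity]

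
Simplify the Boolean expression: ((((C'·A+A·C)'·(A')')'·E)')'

E

((((C'·A+A·C)'·(A')')'·E)')'
= (((A'·(A')')'·E)')'
= (((A+A')·E)')'
= (A+A')·E
= E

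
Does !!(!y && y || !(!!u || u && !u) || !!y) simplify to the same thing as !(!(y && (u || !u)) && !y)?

E1: !!(!y && y || !(!!u || u && !u) || !!y)
    = !!(!(!!u || u && !u) || !!y)
    = !((!!u || u && !u) && !y)
    = !(!!u && !y)
    = !u || y
E2: !(!(y && (u || !u)) && !y)
    = y && (u || !u) || y
    = y || y
    = y
These differ: at u=0, y=0, E1 = 1 but E2 = 0.

No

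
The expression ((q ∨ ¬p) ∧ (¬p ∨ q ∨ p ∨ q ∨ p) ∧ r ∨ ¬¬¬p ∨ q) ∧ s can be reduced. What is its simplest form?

(¬p ∨ q) ∧ s

((q ∨ ¬p) ∧ (¬p ∨ q ∨ p ∨ q ∨ p) ∧ r ∨ ¬¬¬p ∨ q) ∧ s
= ((¬p ∨ q ∧ (q ∨ p ∨ q ∨ p)) ∧ r ∨ ¬¬¬p ∨ q) ∧ s   [distribution]
= ((¬p ∨ q ∧ (q ∨ p)) ∧ r ∨ ¬¬¬p ∨ q) ∧ s   [idempotence]
= ((¬p ∨ q) ∧ r ∨ ¬¬¬p ∨ q) ∧ s   [absorption]
= ((¬p ∨ q) ∧ r ∨ ¬p ∨ q) ∧ s   [double negation]
= (¬p ∨ q) ∧ s   [absorption]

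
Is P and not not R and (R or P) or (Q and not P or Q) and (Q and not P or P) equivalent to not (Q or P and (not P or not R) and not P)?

No

E1: P and not not R and (R or P) or (Q and not P or Q) and (Q and not P or P)
    = P and R and (R or P) or (Q and not P or Q) and (Q and not P or P)
    = P and R or (Q and not P or Q) and (Q and not P or P)
    = P and R or Q and not P or Q and P
    = P and R or Q
E2: not (Q or P and (not P or not R) and not P)
    = not (Q or P and not P)
    = not Q
These differ: at P=0, Q=1, R=1, E1 = 1 but E2 = 0.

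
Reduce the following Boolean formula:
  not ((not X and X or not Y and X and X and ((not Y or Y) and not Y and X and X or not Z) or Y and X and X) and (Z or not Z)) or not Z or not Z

not X or not Z

not ((not X and X or not Y and X and X and ((not Y or Y) and not Y and X and X or not Z) or Y and X and X) and (Z or not Z)) or not Z or not Z
= not ((not X and X or not Y and X and X and (not Y and X and X or not Z) or Y and X and X) and (Z or not Z)) or not Z or not Z   — complement / identity
= not (not X and X or not Y and X and X and (not Y and X and X or not Z) or Y and X and X) or not Z or not Z   — complement / identity
= not (not X and X or not Y and X and X or Y and X and X) or not Z or not Z   — absorption
= not (not X and X or X and X) or not Z or not Z   — distribution
= not X or not Z or not Z   — distribution
= not X or not Z   — idempotence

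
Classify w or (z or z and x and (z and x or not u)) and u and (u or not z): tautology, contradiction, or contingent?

w or (z or z and x and (z and x or not u)) and u and (u or not z)
= w or (z or z and x) and u and (u or not z)   (absorption)
= w or (z or z and x) and u   (absorption)
= w or z and u   (absorption)
This depends on u, w, z, so it is not a constant.

contingent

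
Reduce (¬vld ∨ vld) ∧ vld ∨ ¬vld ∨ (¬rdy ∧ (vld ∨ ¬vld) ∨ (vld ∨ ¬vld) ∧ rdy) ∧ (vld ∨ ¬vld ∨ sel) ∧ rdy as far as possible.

(¬vld ∨ vld) ∧ vld ∨ ¬vld ∨ (¬rdy ∧ (vld ∨ ¬vld) ∨ (vld ∨ ¬vld) ∧ rdy) ∧ (vld ∨ ¬vld ∨ sel) ∧ rdy
= (¬vld ∨ vld) ∧ vld ∨ ¬vld ∨ (vld ∨ ¬vld) ∧ (vld ∨ ¬vld ∨ sel) ∧ rdy   (distribution)
= vld ∨ ¬vld ∨ (vld ∨ ¬vld) ∧ (vld ∨ ¬vld ∨ sel) ∧ rdy   (complement / identity)
= vld ∨ ¬vld ∨ (vld ∨ ¬vld) ∧ rdy   (absorption)
= vld ∨ ¬vld   (absorption)
= True   (complement)

True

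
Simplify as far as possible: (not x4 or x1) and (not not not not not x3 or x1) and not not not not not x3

(not x4 or x1) and (not not not not not x3 or x1) and not not not not not x3
= (not x4 or x1) and not not not not not x3   — absorption
= (not x4 or x1) and not not not x3   — double negation
= (not x4 or x1) and not x3   — double negation

(not x4 or x1) and not x3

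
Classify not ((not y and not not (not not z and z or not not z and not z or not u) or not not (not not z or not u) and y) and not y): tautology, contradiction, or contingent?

not ((not y and not not (not not z and z or not not z and not z or not u) or not not (not not z or not u) and y) and not y)
= not ((not y and not not (not not z or not u) or not not (not not z or not u) and y) and not y)
= not (not not (not not z or not u) and not y)
= not (not (not z and u) and not y)
= not z and u or y
This depends on u, y, z, so it is not a constant.

contingent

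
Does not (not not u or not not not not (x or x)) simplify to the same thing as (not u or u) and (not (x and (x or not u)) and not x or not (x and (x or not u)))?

E1: not (not not u or not not not not (x or x))
    = not u and not not not (x or x)   (De Morgan)
    = not u and not (x or x)   (double negation)
    = not u and not x   (idempotence)
E2: (not u or u) and (not (x and (x or not u)) and not x or not (x and (x or not u)))
    = (not u or u) and not (x and (x or not u))   (absorption)
    = (not u or u) and not x   (absorption)
    = not x   (complement / identity)
These differ: at u=1, x=0, E1 = 0 but E2 = 1.

No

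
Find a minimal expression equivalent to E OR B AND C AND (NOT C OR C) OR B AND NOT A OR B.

E OR B AND C AND (NOT C OR C) OR B AND NOT A OR B
= E OR B AND C AND (NOT C OR C) OR B   [absorption]
= E OR B AND C OR B   [complement / identity]
= E OR B   [absorption]

E OR B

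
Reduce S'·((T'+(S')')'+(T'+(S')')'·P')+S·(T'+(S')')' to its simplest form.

S'·((T'+(S')')'+(T'+(S')')'·P')+S·(T'+(S')')'
= S'·(T'+(S')')'+S·(T'+(S')')'   — absorption
= (T'+(S')')'   — distribution
= T·S'   — De Morgan

T·S'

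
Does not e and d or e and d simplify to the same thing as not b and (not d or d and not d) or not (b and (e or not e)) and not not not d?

No

E1: not e and d or e and d
    = d   [distribution]
E2: not b and (not d or d and not d) or not (b and (e or not e)) and not not not d
    = not b and not d or not (b and (e or not e)) and not not not d   [complement / identity]
    = not b and not d or not (b and (e or not e)) and not d   [double negation]
    = not b and not d or not b and not d   [complement / identity]
    = not b and not d   [idempotence]
These differ: at b=0, d=1, e=0, E1 = 1 but E2 = 0.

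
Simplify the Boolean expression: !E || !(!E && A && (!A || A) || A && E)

!E || !(!E && A && (!A || A) || A && E)
= !E || !(!E && A || A && E)   — complement / identity
= !E || !A   — distribution

!E || !A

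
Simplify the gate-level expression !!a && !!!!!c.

a && !c

!!a && !!!!!c
= !!a && !!!c   (double negation)
= !!a && !c   (double negation)
= a && !c   (double negation)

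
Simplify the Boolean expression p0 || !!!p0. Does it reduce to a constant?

p0 || !!!p0
= p0 || !p0
= true

true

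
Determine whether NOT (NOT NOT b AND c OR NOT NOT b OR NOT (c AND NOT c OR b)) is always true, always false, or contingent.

NOT (NOT NOT b AND c OR NOT NOT b OR NOT (c AND NOT c OR b))
= NOT (NOT NOT b AND c OR NOT NOT b OR NOT b)
= NOT (NOT NOT b OR NOT b)
= NOT b AND b
= FALSE

always false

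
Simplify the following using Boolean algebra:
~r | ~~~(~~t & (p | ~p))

~r | ~t

~r | ~~~(~~t & (p | ~p))
= ~r | ~~~(t & (p | ~p))   (double negation)
= ~r | ~~~t   (complement / identity)
= ~r | ~t   (double negation)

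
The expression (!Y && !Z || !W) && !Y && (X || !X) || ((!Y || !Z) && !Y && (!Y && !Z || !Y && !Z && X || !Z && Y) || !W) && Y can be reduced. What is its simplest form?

(!Y && !Z || !W) && !Y && (X || !X) || ((!Y || !Z) && !Y && (!Y && !Z || !Y && !Z && X || !Z && Y) || !W) && Y
= (!Y && !Z || !W) && !Y && (X || !X) || (!Y && (!Y && !Z || !Y && !Z && X || !Z && Y) || !W) && Y   — absorption
= (!Y && !Z || !W) && !Y && (X || !X) || (!Y && (!Y && !Z || !Z && Y) || !W) && Y   — absorption
= (!Y && !Z || !W) && !Y && (X || !X) || (!Y && !Z || !W) && Y   — distribution
= (!Y && !Z || !W) && !Y || (!Y && !Z || !W) && Y   — complement / identity
= !Y && !Z || !W   — distribution

!Y && !Z || !W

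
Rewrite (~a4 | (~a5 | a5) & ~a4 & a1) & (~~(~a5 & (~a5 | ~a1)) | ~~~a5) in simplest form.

~a4 & ~a5

(~a4 | (~a5 | a5) & ~a4 & a1) & (~~(~a5 & (~a5 | ~a1)) | ~~~a5)
= (~a4 | (~a5 | a5) & ~a4 & a1) & (~~~a5 | ~~~a5)
= (~a4 | ~a4 & a1) & (~~~a5 | ~~~a5)
= ~a4 & (~~~a5 | ~~~a5)
= ~a4 & ~~~a5
= ~a4 & ~a5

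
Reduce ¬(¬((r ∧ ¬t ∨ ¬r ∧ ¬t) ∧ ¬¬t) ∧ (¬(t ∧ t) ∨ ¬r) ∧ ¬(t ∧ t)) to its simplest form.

t

¬(¬((r ∧ ¬t ∨ ¬r ∧ ¬t) ∧ ¬¬t) ∧ (¬(t ∧ t) ∨ ¬r) ∧ ¬(t ∧ t))
= ¬(¬((r ∧ ¬t ∨ ¬r ∧ ¬t) ∧ t) ∧ (¬(t ∧ t) ∨ ¬r) ∧ ¬(t ∧ t))
= ¬(¬((r ∧ ¬t ∨ ¬r ∧ ¬t) ∧ t) ∧ ¬(t ∧ t))
= ¬(¬(¬t ∧ t) ∧ ¬(t ∧ t))
= ¬t ∧ t ∨ t ∧ t
= t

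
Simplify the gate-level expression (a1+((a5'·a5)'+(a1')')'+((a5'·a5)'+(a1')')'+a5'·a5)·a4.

(a1+((a5'·a5)'+(a1')')'+((a5'·a5)'+(a1')')'+a5'·a5)·a4
= (a1+((a5'·a5)'+(a1')')'+a5'·a5)·a4
= (a1+a5'·a5·a1'+a5'·a5)·a4
= (a1+a5'·a5)·a4
= a1·a4

a1·a4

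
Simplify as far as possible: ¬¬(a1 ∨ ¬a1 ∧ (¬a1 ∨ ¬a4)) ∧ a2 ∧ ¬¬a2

¬¬(a1 ∨ ¬a1 ∧ (¬a1 ∨ ¬a4)) ∧ a2 ∧ ¬¬a2
= ¬¬(a1 ∨ ¬a1) ∧ a2 ∧ ¬¬a2
= (a1 ∨ ¬a1) ∧ a2 ∧ ¬¬a2
= a2 ∧ ¬¬a2
= a2 ∧ a2
= a2

a2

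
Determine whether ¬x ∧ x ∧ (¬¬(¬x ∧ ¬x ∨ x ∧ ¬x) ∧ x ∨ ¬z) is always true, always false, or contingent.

always false

¬x ∧ x ∧ (¬¬(¬x ∧ ¬x ∨ x ∧ ¬x) ∧ x ∨ ¬z)
= ¬x ∧ x ∧ (¬¬¬x ∧ x ∨ ¬z)   (distribution)
= ¬x ∧ x ∧ (¬x ∧ x ∨ ¬z)   (double negation)
= ¬x ∧ x   (absorption)
= False   (complement)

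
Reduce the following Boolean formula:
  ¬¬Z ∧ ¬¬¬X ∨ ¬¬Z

Z

¬¬Z ∧ ¬¬¬X ∨ ¬¬Z
= ¬¬Z ∧ ¬X ∨ ¬¬Z   (double negation)
= ¬¬Z   (absorption)
= Z   (double negation)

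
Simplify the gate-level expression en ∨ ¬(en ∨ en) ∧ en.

en ∨ ¬(en ∨ en) ∧ en
= en ∨ ¬en ∧ en   [idempotence]
= en   [complement / identity]

en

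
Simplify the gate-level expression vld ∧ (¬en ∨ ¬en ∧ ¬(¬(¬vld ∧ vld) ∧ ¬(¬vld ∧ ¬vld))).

vld ∧ ¬en

vld ∧ (¬en ∨ ¬en ∧ ¬(¬(¬vld ∧ vld) ∧ ¬(¬vld ∧ ¬vld)))
= vld ∧ (¬en ∨ ¬en ∧ (¬vld ∧ vld ∨ ¬vld ∧ ¬vld))   [De Morgan]
= vld ∧ (¬en ∨ ¬en ∧ ¬vld)   [distribution]
= vld ∧ ¬en   [absorption]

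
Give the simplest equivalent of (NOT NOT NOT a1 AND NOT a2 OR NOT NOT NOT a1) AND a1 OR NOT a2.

NOT a2

(NOT NOT NOT a1 AND NOT a2 OR NOT NOT NOT a1) AND a1 OR NOT a2
= NOT NOT NOT a1 AND a1 OR NOT a2   (absorption)
= NOT a1 AND a1 OR NOT a2   (double negation)
= NOT a2   (complement / identity)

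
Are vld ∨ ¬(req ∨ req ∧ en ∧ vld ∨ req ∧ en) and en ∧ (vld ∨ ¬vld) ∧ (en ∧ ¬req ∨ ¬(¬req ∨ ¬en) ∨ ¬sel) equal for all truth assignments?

No

E1: vld ∨ ¬(req ∨ req ∧ en ∧ vld ∨ req ∧ en)
    = vld ∨ ¬(req ∨ req ∧ en)   — absorption
    = vld ∨ ¬req   — absorption
E2: en ∧ (vld ∨ ¬vld) ∧ (en ∧ ¬req ∨ ¬(¬req ∨ ¬en) ∨ ¬sel)
    = en ∧ (vld ∨ ¬vld) ∧ (en ∧ ¬req ∨ req ∧ en ∨ ¬sel)   — De Morgan
    = en ∧ (vld ∨ ¬vld) ∧ (en ∨ ¬sel)   — distribution
    = en ∧ (en ∨ ¬sel)   — complement / identity
    = en   — absorption
These differ: at en=0, req=1, sel=0, vld=1, E1 = 1 but E2 = 0.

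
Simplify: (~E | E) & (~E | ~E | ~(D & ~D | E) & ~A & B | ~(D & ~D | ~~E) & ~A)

(~E | E) & (~E | ~E | ~(D & ~D | E) & ~A & B | ~(D & ~D | ~~E) & ~A)
= (~E | E) & (~E | ~E | ~(D & ~D | E) & ~A & B | ~(D & ~D | E) & ~A)   (double negation)
= (~E | E) & (~E | ~E | ~(D & ~D | E) & ~A)   (absorption)
= (~E | E) & (~E | ~E | ~E & ~A)   (complement / identity)
= (~E | E) & (~E | ~E & ~A)   (idempotence)
= (~E | E) & ~E   (absorption)
= ~E   (complement / identity)

~E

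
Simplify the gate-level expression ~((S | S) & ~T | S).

~S

~((S | S) & ~T | S)
= ~(S & ~T | S)   (idempotence)
= ~S   (absorption)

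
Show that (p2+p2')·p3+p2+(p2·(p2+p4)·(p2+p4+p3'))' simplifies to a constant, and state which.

1

(p2+p2')·p3+p2+(p2·(p2+p4)·(p2+p4+p3'))'
= (p2+p2')·p3+p2+(p2·(p2+p4))'   [absorption]
= (p2+p2')·p3+p2+p2'   [absorption]
= p2+p2'   [absorption]
= 1   [complement]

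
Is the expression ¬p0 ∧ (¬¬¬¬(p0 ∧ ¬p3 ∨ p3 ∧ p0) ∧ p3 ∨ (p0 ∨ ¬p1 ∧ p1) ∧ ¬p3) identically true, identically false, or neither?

identically false

¬p0 ∧ (¬¬¬¬(p0 ∧ ¬p3 ∨ p3 ∧ p0) ∧ p3 ∨ (p0 ∨ ¬p1 ∧ p1) ∧ ¬p3)
= ¬p0 ∧ (¬¬¬¬(p0 ∧ ¬p3 ∨ p3 ∧ p0) ∧ p3 ∨ p0 ∧ ¬p3)   — complement / identity
= ¬p0 ∧ (¬¬(p0 ∧ ¬p3 ∨ p3 ∧ p0) ∧ p3 ∨ p0 ∧ ¬p3)   — double negation
= ¬p0 ∧ ((p0 ∧ ¬p3 ∨ p3 ∧ p0) ∧ p3 ∨ p0 ∧ ¬p3)   — double negation
= ¬p0 ∧ (p0 ∧ p3 ∨ p0 ∧ ¬p3)   — distribution
= ¬p0 ∧ p0   — distribution
= False   — complement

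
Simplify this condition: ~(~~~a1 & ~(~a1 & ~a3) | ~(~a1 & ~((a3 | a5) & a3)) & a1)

~(~~~a1 & ~(~a1 & ~a3) | ~(~a1 & ~((a3 | a5) & a3)) & a1)
= ~(~a1 & ~(~a1 & ~a3) | ~(~a1 & ~((a3 | a5) & a3)) & a1)
= ~(~a1 & ~(~a1 & ~a3) | ~(~a1 & ~a3) & a1)
= ~~(~a1 & ~a3)
= ~a1 & ~a3

~a1 & ~a3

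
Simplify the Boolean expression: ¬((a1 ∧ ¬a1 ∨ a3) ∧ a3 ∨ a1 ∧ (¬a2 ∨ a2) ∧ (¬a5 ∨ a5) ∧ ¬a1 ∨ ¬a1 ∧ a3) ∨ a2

¬a3 ∨ a2

¬((a1 ∧ ¬a1 ∨ a3) ∧ a3 ∨ a1 ∧ (¬a2 ∨ a2) ∧ (¬a5 ∨ a5) ∧ ¬a1 ∨ ¬a1 ∧ a3) ∨ a2
= ¬((a1 ∧ ¬a1 ∨ a3) ∧ a3 ∨ a1 ∧ (¬a5 ∨ a5) ∧ ¬a1 ∨ ¬a1 ∧ a3) ∨ a2
= ¬(a3 ∧ a3 ∨ a1 ∧ (¬a5 ∨ a5) ∧ ¬a1 ∨ ¬a1 ∧ a3) ∨ a2
= ¬(a3 ∧ a3 ∨ a1 ∧ ¬a1 ∨ ¬a1 ∧ a3) ∨ a2
= ¬(a3 ∧ a3 ∨ ¬a1 ∧ a3) ∨ a2
= ¬((a3 ∨ ¬a1) ∧ a3) ∨ a2
= ¬a3 ∨ a2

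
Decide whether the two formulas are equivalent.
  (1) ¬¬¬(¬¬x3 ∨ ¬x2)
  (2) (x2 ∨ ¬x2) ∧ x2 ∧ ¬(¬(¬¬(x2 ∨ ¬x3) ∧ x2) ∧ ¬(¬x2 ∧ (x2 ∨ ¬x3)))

No

E1: ¬¬¬(¬¬x3 ∨ ¬x2)
    = ¬(¬¬x3 ∨ ¬x2)   (double negation)
    = ¬x3 ∧ x2   (De Morgan)
E2: (x2 ∨ ¬x2) ∧ x2 ∧ ¬(¬(¬¬(x2 ∨ ¬x3) ∧ x2) ∧ ¬(¬x2 ∧ (x2 ∨ ¬x3)))
    = (x2 ∨ ¬x2) ∧ x2 ∧ ¬(¬((x2 ∨ ¬x3) ∧ x2) ∧ ¬(¬x2 ∧ (x2 ∨ ¬x3)))   (double negation)
    = (x2 ∨ ¬x2) ∧ x2 ∧ ((x2 ∨ ¬x3) ∧ x2 ∨ ¬x2 ∧ (x2 ∨ ¬x3))   (De Morgan)
    = (x2 ∨ ¬x2) ∧ x2 ∧ (x2 ∨ ¬x3)   (distribution)
    = x2 ∧ (x2 ∨ ¬x3)   (complement / identity)
    = x2   (absorption)
These differ: at x2=1, x3=1, E1 = 0 but E2 = 1.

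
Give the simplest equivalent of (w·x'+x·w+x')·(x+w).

(w·x'+x·w+x')·(x+w)
= (w+x')·(x+w)   [distribution]
= w+x'·x   [distribution]
= w   [complement / identity]

w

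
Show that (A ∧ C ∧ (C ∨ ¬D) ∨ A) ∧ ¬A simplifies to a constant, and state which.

(A ∧ C ∧ (C ∨ ¬D) ∨ A) ∧ ¬A
= (A ∧ C ∨ A) ∧ ¬A   [absorption]
= A ∧ ¬A   [absorption]
= False   [complement]

False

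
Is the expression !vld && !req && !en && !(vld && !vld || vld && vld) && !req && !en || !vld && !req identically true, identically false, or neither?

!vld && !req && !en && !(vld && !vld || vld && vld) && !req && !en || !vld && !req
= !vld && !req && !en && !vld && !req && !en || !vld && !req   (distribution)
= !vld && !req && !en || !vld && !req   (idempotence)
= !vld && !req   (absorption)
This depends on req, vld, so it is not a constant.

neither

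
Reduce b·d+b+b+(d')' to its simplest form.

b+d

b·d+b+b+(d')'
= b+b+(d')'
= b+b+d
= b+d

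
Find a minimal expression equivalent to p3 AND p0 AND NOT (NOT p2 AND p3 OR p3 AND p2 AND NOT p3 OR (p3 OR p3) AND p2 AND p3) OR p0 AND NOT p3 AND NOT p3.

p3 AND p0 AND NOT (NOT p2 AND p3 OR p3 AND p2 AND NOT p3 OR (p3 OR p3) AND p2 AND p3) OR p0 AND NOT p3 AND NOT p3
= p3 AND p0 AND NOT (NOT p2 AND p3 OR p3 AND p2 AND NOT p3 OR p3 AND p2 AND p3) OR p0 AND NOT p3 AND NOT p3   (idempotence)
= p3 AND p0 AND NOT (NOT p2 AND p3 OR p3 AND p2) OR p0 AND NOT p3 AND NOT p3   (distribution)
= p3 AND p0 AND NOT p3 OR p0 AND NOT p3 AND NOT p3   (distribution)
= p0 AND NOT p3   (distribution)

p0 AND NOT p3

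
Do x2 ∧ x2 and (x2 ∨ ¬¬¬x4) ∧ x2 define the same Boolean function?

Yes

E1: x2 ∧ x2
    = x2   (idempotence)
E2: (x2 ∨ ¬¬¬x4) ∧ x2
    = (x2 ∨ ¬x4) ∧ x2   (double negation)
    = x2   (absorption)
Both reduce to x2, so they are equivalent.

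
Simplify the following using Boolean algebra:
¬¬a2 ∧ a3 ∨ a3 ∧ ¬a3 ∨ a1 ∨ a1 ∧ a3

a2 ∧ a3 ∨ a1

¬¬a2 ∧ a3 ∨ a3 ∧ ¬a3 ∨ a1 ∨ a1 ∧ a3
= ¬¬a2 ∧ a3 ∨ a3 ∧ ¬a3 ∨ a1   — absorption
= ¬¬a2 ∧ a3 ∨ a1   — complement / identity
= a2 ∧ a3 ∨ a1   — double negation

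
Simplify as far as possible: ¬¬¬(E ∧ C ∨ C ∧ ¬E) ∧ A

¬¬¬(E ∧ C ∨ C ∧ ¬E) ∧ A
= ¬¬¬C ∧ A   [distribution]
= ¬C ∧ A   [double negation]

¬C ∧ A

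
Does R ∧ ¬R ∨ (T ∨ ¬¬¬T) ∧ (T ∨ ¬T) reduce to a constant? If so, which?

R ∧ ¬R ∨ (T ∨ ¬¬¬T) ∧ (T ∨ ¬T)
= (T ∨ ¬¬¬T) ∧ (T ∨ ¬T)   [complement / identity]
= T ∨ ¬¬¬T   [complement / identity]
= T ∨ ¬T   [double negation]
= True   [complement]

yes, True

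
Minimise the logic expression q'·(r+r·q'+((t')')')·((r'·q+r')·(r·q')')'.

q'·r

q'·(r+r·q'+((t')')')·((r'·q+r')·(r·q')')'
= q'·(r+r·q'+((t')')')·(r'·(r·q')')'   [absorption]
= q'·(r+r·q'+t')·(r'·(r·q')')'   [double negation]
= q'·(r+r·q'+t')·(r+r·q')   [De Morgan]
= q'·(r+r·q')   [absorption]
= q'·r   [absorption]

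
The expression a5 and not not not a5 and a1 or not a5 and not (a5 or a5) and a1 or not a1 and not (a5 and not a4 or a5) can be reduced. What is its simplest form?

not a5

a5 and not not not a5 and a1 or not a5 and not (a5 or a5) and a1 or not a1 and not (a5 and not a4 or a5)
= a5 and not not not a5 and a1 or not a5 and not a5 and a1 or not a1 and not (a5 and not a4 or a5)
= a5 and not a5 and a1 or not a5 and not a5 and a1 or not a1 and not (a5 and not a4 or a5)
= not a5 and a1 or not a1 and not (a5 and not a4 or a5)
= not a5 and a1 or not a1 and not a5
= not a5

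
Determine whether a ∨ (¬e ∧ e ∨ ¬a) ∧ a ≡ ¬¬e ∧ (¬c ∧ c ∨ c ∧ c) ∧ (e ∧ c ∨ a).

E1: a ∨ (¬e ∧ e ∨ ¬a) ∧ a
    = a ∨ ¬a ∧ a   — complement / identity
    = a   — complement / identity
E2: ¬¬e ∧ (¬c ∧ c ∨ c ∧ c) ∧ (e ∧ c ∨ a)
    = ¬¬e ∧ c ∧ (e ∧ c ∨ a)   — distribution
    = e ∧ c ∧ (e ∧ c ∨ a)   — double negation
    = e ∧ c   — absorption
These differ: at a=0, c=1, e=1, E1 = 0 but E2 = 1.

No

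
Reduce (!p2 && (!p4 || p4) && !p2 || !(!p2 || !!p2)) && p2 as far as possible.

(!p2 && (!p4 || p4) && !p2 || !(!p2 || !!p2)) && p2
= (!p2 && !p2 || !(!p2 || !!p2)) && p2   [complement / identity]
= (!p2 && !p2 || p2 && !p2) && p2   [De Morgan]
= !p2 && p2   [distribution]
= false   [complement]

false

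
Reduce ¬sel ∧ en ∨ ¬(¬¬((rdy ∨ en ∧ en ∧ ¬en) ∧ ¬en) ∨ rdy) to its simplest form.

¬sel ∧ en ∨ ¬rdy

¬sel ∧ en ∨ ¬(¬¬((rdy ∨ en ∧ en ∧ ¬en) ∧ ¬en) ∨ rdy)
= ¬sel ∧ en ∨ ¬(¬¬((rdy ∨ en ∧ ¬en) ∧ ¬en) ∨ rdy)   (idempotence)
= ¬sel ∧ en ∨ ¬(¬¬(rdy ∧ ¬en) ∨ rdy)   (complement / identity)
= ¬sel ∧ en ∨ ¬(rdy ∧ ¬en ∨ rdy)   (double negation)
= ¬sel ∧ en ∨ ¬rdy   (absorption)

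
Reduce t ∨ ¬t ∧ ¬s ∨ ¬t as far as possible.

True

t ∨ ¬t ∧ ¬s ∨ ¬t
= t ∨ ¬t   [absorption]
= True   [complement]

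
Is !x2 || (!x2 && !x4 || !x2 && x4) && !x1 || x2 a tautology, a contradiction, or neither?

tautology

!x2 || (!x2 && !x4 || !x2 && x4) && !x1 || x2
= !x2 || !x2 && !x1 || x2   (distribution)
= !x2 || x2   (absorption)
= true   (complement)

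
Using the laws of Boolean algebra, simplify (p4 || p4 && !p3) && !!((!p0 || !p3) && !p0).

p4 && !p0

(p4 || p4 && !p3) && !!((!p0 || !p3) && !p0)
= p4 && !!((!p0 || !p3) && !p0)   — absorption
= p4 && !!!p0   — absorption
= p4 && !p0   — double negation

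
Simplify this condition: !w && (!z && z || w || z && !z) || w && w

!w && (!z && z || w || z && !z) || w && w
= !w && (w || z && !z) || w && w   — complement / identity
= !w && w || w && w   — complement / identity
= w   — distribution

w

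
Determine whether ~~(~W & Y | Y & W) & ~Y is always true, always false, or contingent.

always false

~~(~W & Y | Y & W) & ~Y
= ~~Y & ~Y
= Y & ~Y
= 0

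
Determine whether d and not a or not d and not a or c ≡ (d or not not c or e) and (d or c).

E1: d and not a or not d and not a or c
    = not a or c   — distribution
E2: (d or not not c or e) and (d or c)
    = (d or c or e) and (d or c)   — double negation
    = d or c   — absorption
These differ: at a=0, c=0, d=0, e=0, E1 = 1 but E2 = 0.

No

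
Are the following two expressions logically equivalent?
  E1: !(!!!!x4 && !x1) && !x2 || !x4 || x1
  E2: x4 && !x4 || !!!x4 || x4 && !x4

No

E1: !(!!!!x4 && !x1) && !x2 || !x4 || x1
    = !(!!x4 && !x1) && !x2 || !x4 || x1   — double negation
    = (!x4 || x1) && !x2 || !x4 || x1   — De Morgan
    = !x4 || x1   — absorption
E2: x4 && !x4 || !!!x4 || x4 && !x4
    = !!!x4 || x4 && !x4   — complement / identity
    = !!!x4   — complement / identity
    = !x4   — double negation
These differ: at x1=1, x2=1, x4=1, E1 = 1 but E2 = 0.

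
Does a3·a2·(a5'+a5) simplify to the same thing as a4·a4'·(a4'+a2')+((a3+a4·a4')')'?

E1: a3·a2·(a5'+a5)
    = a3·a2   [complement / identity]
E2: a4·a4'·(a4'+a2')+((a3+a4·a4')')'
    = a4·a4'·(a4'+a2')+(a3')'   [complement / identity]
    = a4·a4'·(a4'+a2')+a3   [double negation]
    = a4·a4'+a3   [absorption]
    = a3   [complement / identity]
These differ: at a2=0, a3=1, a4=0, a5=0, E1 = 0 but E2 = 1.

No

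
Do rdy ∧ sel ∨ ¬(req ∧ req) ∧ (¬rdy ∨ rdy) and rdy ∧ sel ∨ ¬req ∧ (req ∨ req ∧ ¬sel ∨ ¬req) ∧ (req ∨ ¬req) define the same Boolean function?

E1: rdy ∧ sel ∨ ¬(req ∧ req) ∧ (¬rdy ∨ rdy)
    = rdy ∧ sel ∨ ¬req ∧ (¬rdy ∨ rdy)   (idempotence)
    = rdy ∧ sel ∨ ¬req   (complement / identity)
E2: rdy ∧ sel ∨ ¬req ∧ (req ∨ req ∧ ¬sel ∨ ¬req) ∧ (req ∨ ¬req)
    = rdy ∧ sel ∨ ¬req ∧ (req ∨ req ∧ ¬sel ∨ ¬req)   (complement / identity)
    = rdy ∧ sel ∨ ¬req ∧ (req ∨ ¬req)   (absorption)
    = rdy ∧ sel ∨ ¬req   (complement / identity)
Both reduce to rdy ∧ sel ∨ ¬req, so they are equivalent.

Yes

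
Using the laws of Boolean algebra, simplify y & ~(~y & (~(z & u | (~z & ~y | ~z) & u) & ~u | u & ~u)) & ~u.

y & ~(~y & (~(z & u | (~z & ~y | ~z) & u) & ~u | u & ~u)) & ~u
= y & ~(~y & (~(z & u | ~z & u) & ~u | u & ~u)) & ~u   [absorption]
= y & ~(~y & (~u & ~u | u & ~u)) & ~u   [distribution]
= y & ~(~y & ~u) & ~u   [distribution]
= y & (y | u) & ~u   [De Morgan]
= y & ~u   [absorption]

y & ~u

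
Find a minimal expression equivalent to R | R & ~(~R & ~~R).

R | R & ~(~R & ~~R)
= R | R & (R | ~R)   — De Morgan
= R | R   — complement / identity
= R   — idempotence

R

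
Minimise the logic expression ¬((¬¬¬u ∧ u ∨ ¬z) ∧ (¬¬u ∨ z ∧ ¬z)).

¬((¬¬¬u ∧ u ∨ ¬z) ∧ (¬¬u ∨ z ∧ ¬z))
= ¬((¬u ∧ u ∨ ¬z) ∧ (¬¬u ∨ z ∧ ¬z))
= ¬((¬u ∧ u ∨ ¬z) ∧ ¬¬u)
= ¬(¬z ∧ ¬¬u)
= z ∨ ¬u

z ∨ ¬u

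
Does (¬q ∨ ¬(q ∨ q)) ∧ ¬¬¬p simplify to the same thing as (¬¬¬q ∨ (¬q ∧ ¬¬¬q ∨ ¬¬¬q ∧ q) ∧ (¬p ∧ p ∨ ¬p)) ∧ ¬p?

Yes

E1: (¬q ∨ ¬(q ∨ q)) ∧ ¬¬¬p
    = (¬q ∨ ¬(q ∨ q)) ∧ ¬p   [double negation]
    = (¬q ∨ ¬q) ∧ ¬p   [idempotence]
    = ¬q ∧ ¬p   [idempotence]
E2: (¬¬¬q ∨ (¬q ∧ ¬¬¬q ∨ ¬¬¬q ∧ q) ∧ (¬p ∧ p ∨ ¬p)) ∧ ¬p
    = (¬¬¬q ∨ (¬q ∧ ¬¬¬q ∨ ¬¬¬q ∧ q) ∧ ¬p) ∧ ¬p   [complement / identity]
    = (¬¬¬q ∨ ¬¬¬q ∧ ¬p) ∧ ¬p   [distribution]
    = ¬¬¬q ∧ ¬p   [absorption]
    = ¬q ∧ ¬p   [double negation]
Both reduce to ¬q ∧ ¬p, so they are equivalent.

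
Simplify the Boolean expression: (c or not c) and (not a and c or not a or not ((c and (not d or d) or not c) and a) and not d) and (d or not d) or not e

(c or not c) and (not a and c or not a or not ((c and (not d or d) or not c) and a) and not d) and (d or not d) or not e
= (c or not c) and (not a and c or not a or not ((c and (not d or d) or not c) and a) and not d) or not e
= (c or not c) and (not a or not ((c and (not d or d) or not c) and a) and not d) or not e
= not a or not ((c and (not d or d) or not c) and a) and not d or not e
= not a or not ((c or not c) and a) and not d or not e
= not a or not a and not d or not e
= not a or not e

not a or not e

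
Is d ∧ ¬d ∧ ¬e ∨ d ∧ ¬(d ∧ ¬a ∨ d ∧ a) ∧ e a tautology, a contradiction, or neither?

contradiction

d ∧ ¬d ∧ ¬e ∨ d ∧ ¬(d ∧ ¬a ∨ d ∧ a) ∧ e
= d ∧ ¬d ∧ ¬e ∨ d ∧ ¬d ∧ e   [distribution]
= d ∧ ¬d   [distribution]
= False   [complement]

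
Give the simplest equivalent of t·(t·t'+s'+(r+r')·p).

t·(t·t'+s'+(r+r')·p)
= t·(t·t'+s'+p)   — complement / identity
= t·(s'+p)   — complement / identity

t·(s'+p)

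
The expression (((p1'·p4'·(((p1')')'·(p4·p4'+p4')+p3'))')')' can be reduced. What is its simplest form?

p1+p4

(((p1'·p4'·(((p1')')'·(p4·p4'+p4')+p3'))')')'
= (((p1'·p4'·(p1'·(p4·p4'+p4')+p3'))')')'   — double negation
= (((p1'·p4'·(p1'·p4'+p3'))')')'   — complement / identity
= (((p1'·p4')')')'   — absorption
= (p1'·p4')'   — double negation
= p1+p4   — De Morgan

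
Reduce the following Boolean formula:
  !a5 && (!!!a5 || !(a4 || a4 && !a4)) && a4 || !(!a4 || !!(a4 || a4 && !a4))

!a5 && a4

!a5 && (!!!a5 || !(a4 || a4 && !a4)) && a4 || !(!a4 || !!(a4 || a4 && !a4))
= !a5 && (!!!a5 || !(a4 || a4 && !a4)) && a4 || a4 && !(a4 || a4 && !a4)   [De Morgan]
= !a5 && (!!!a5 || !(a4 || a4 && !a4)) && a4 || a4 && !a4   [complement / identity]
= !a5 && (!!!a5 || !a4) && a4 || a4 && !a4   [complement / identity]
= !a5 && (!a5 || !a4) && a4 || a4 && !a4   [double negation]
= !a5 && a4 || a4 && !a4   [absorption]
= !a5 && a4   [complement / identity]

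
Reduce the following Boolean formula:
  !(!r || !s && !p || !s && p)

!(!r || !s && !p || !s && p)
= !(!r || !s)
= r && s

r && s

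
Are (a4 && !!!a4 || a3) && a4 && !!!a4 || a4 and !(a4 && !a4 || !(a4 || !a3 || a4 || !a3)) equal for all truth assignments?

E1: (a4 && !!!a4 || a3) && a4 && !!!a4 || a4
    = a4 && !!!a4 || a4   (absorption)
    = a4 && !a4 || a4   (double negation)
    = a4   (complement / identity)
E2: !(a4 && !a4 || !(a4 || !a3 || a4 || !a3))
    = !(a4 && !a4 || !(a4 || !a3))   (idempotence)
    = !!(a4 || !a3)   (complement / identity)
    = a4 || !a3   (double negation)
These differ: at a3=0, a4=0, E1 = 0 but E2 = 1.

No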